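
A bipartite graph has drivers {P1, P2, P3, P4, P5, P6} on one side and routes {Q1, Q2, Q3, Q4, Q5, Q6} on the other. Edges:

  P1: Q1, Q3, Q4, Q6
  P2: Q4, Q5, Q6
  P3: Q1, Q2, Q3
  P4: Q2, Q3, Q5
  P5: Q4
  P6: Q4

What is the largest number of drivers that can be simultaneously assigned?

5

Unit-capacity flow: source→left, listed edges, right→sink; max matching = max flow.
Augmenting path P1→Q1 (+1); matched 1.
Augmenting path P2→Q4 (+1); matched 2.
Augmenting path P3→Q2 (+1); matched 3.
Augmenting path P4→Q3 (+1); matched 4.
Augmenting path P5→Q4→P2→Q5 (+1); matched 5.
No augmenting path remains; maximum matching = 5.
König certificate: {P1, P2, P3, P4, Q4} is a vertex cover of size 5 (every listed pair touches it), so no matching can be larger.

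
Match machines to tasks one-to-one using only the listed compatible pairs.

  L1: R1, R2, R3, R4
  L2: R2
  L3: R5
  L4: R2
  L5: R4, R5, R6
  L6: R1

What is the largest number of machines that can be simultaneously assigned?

5

Unit-capacity flow: source→left, listed edges, right→sink; max matching = max flow.
Augmenting path L1→R1 (+1); matched 1.
Augmenting path L2→R2 (+1); matched 2.
Augmenting path L3→R5 (+1); matched 3.
Augmenting path L5→R4 (+1); matched 4.
Augmenting path L6→R1→L1→R3 (+1); matched 5.
No augmenting path remains; maximum matching = 5.
König certificate: {L1, L3, L5, L6, R2} is a vertex cover of size 5 (every listed pair touches it), so no matching can be larger.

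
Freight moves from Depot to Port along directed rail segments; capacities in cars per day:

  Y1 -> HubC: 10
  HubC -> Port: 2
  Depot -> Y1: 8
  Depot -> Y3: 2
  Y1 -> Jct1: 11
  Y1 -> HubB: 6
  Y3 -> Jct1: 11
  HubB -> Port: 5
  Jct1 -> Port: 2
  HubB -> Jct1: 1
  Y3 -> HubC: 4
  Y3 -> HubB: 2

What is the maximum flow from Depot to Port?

Augment Depot→Y3→Jct1→Port: bottleneck 2, flow now 2.
Augment Depot→Y1→HubC→Port: bottleneck 2, flow now 4.
Augment Depot→Y1→HubB→Port: bottleneck 5, flow now 9.
No augmenting path remains; maximum flow = 9.
In the residual graph, reachable from Depot: {Depot, Y3, Y1, Jct1, HubC, HubB}.
Min-cut edges: Jct1→Port (2), HubC→Port (2), HubB→Port (5); capacity 2 + 2 + 5 = 9.
This cut is saturated, so no flow can exceed 9.

9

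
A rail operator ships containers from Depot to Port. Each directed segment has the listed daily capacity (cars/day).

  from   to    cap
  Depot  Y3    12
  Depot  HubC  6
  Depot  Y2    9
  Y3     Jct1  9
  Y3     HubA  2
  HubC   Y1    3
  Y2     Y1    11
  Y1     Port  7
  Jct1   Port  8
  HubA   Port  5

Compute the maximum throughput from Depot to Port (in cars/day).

Augment Depot→Y3→Jct1→Port: bottleneck 8, flow now 8.
Augment Depot→Y3→HubA→Port: bottleneck 2, flow now 10.
Augment Depot→HubC→Y1→Port: bottleneck 3, flow now 13.
Augment Depot→Y2→Y1→Port: bottleneck 4, flow now 17.
No augmenting path remains; maximum flow = 17.
In the residual graph, reachable from Depot: {Depot, Y3, HubC, Y2, Y1, Jct1}.
Min-cut edges: Y3→HubA (2), Y1→Port (7), Jct1→Port (8); capacity 2 + 7 + 8 = 17.
This cut is saturated, so no flow can exceed 17.

17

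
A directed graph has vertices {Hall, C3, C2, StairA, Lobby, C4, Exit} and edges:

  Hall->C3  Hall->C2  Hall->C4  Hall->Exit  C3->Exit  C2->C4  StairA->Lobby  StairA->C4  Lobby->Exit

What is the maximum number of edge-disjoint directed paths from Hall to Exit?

2

Assign every edge capacity 1; by Menger, the answer equals the max flow.
Path Hall→Exit (+1); total 1.
Path Hall→C3→Exit (+1); total 2.
No residual Hall→Exit path; max flow = 2.
Certifying cut of size 2: {Hall→C3, Hall→Exit}.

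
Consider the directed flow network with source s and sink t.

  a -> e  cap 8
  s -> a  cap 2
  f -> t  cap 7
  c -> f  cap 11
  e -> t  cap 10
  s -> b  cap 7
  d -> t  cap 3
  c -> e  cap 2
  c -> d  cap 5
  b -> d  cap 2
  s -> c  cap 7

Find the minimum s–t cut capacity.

Augment s→a→e→t: bottleneck 2, flow now 2.
Augment s→b→d→t: bottleneck 2, flow now 4.
Augment s→c→d→t: bottleneck 1, flow now 5.
Augment s→c→e→t: bottleneck 2, flow now 7.
Augment s→c→f→t: bottleneck 4, flow now 11.
No augmenting path remains; maximum flow = 11.
By max-flow min-cut, the minimum cut capacity equals the max flow.
In the residual graph, reachable from s: {s, b}.
Min-cut edges: s→a (2), s→c (7), b→d (2); capacity 2 + 7 + 2 = 11.

11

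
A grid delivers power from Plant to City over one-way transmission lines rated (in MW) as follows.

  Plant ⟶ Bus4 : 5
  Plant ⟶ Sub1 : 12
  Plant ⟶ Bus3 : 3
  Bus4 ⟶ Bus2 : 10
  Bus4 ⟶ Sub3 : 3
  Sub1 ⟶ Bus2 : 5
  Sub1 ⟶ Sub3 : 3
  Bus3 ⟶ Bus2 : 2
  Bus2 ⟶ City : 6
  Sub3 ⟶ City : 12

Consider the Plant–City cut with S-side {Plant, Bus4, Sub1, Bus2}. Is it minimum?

Given cut capacity: 3 + 3 + 3 + 6 = 15.
Augment Plant→Bus4→Bus2→City: bottleneck 5, flow now 5.
Augment Plant→Sub1→Bus2→City: bottleneck 1, flow now 6.
Augment Plant→Sub1→Sub3→City: bottleneck 3, flow now 9.
Augment Plant→Sub1→Bus2→Bus4→Sub3→City: bottleneck 3, flow now 12. (uses reverse residual edge)
No augmenting path remains; maximum flow = 12.
In the residual graph, reachable from Plant: {Plant, Bus4, Sub1, Bus3, Bus2}.
Min-cut edges: Bus4→Sub3 (3), Sub1→Sub3 (3), Bus2→City (6); capacity 3 + 3 + 6 = 12.
Cut capacity 15 exceeds the max flow 12, so it is not minimum.

No — its capacity is 15, but the minimum cut has capacity 12.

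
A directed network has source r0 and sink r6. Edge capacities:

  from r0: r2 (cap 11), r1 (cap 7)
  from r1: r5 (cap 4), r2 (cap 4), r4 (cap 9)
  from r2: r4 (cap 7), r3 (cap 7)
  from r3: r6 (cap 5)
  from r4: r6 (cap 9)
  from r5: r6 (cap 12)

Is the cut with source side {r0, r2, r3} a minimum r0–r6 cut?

No — its capacity is 19, but the minimum cut has capacity 18.

Given cut capacity: 7 + 7 + 5 = 19.
Augment r0→r1→r4→r6: bottleneck 7, flow now 7.
Augment r0→r2→r3→r6: bottleneck 5, flow now 12.
Augment r0→r2→r4→r6: bottleneck 2, flow now 14.
Augment r0→r2→r4→r1→r5→r6: bottleneck 4, flow now 18. (uses reverse residual edge)
No augmenting path remains; maximum flow = 18.
In the residual graph, reachable from r0: {r0}.
Min-cut edges: r0→r1 (7), r0→r2 (11); capacity 7 + 11 = 18.
Cut capacity 19 exceeds the max flow 18, so it is not minimum.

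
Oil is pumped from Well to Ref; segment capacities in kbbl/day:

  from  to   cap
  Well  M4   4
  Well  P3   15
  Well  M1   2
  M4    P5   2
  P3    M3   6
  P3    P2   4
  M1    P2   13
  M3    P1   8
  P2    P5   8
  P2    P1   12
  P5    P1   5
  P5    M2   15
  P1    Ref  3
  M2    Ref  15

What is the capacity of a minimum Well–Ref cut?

Augment Well→M4→P5→P1→Ref: bottleneck 2, flow now 2.
Augment Well→P3→M3→P1→Ref: bottleneck 1, flow now 3.
Augment Well→P3→P2→P5→M2→Ref: bottleneck 4, flow now 7.
Augment Well→M1→P2→P5→M2→Ref: bottleneck 2, flow now 9.
Augment Well→P3→M3→P1→P5→M2→Ref: bottleneck 2, flow now 11. (uses reverse residual edge)
No augmenting path remains; maximum flow = 11.
By max-flow min-cut, the minimum cut capacity equals the max flow.
In the residual graph, reachable from Well: {Well, M4, P3, M3, P1}.
Min-cut edges: Well→M1 (2), M4→P5 (2), P3→P2 (4), P1→Ref (3); capacity 2 + 2 + 4 + 3 = 11.

11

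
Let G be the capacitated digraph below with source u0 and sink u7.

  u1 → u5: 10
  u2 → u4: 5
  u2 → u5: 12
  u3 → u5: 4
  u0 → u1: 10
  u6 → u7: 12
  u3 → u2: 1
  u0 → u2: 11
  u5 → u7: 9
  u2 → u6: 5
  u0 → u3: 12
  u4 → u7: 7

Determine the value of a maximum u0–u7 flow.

19

Augment u0→u1→u5→u7: bottleneck 9, flow now 9.
Augment u0→u2→u4→u7: bottleneck 5, flow now 14.
Augment u0→u2→u6→u7: bottleneck 5, flow now 19.
No augmenting path remains; maximum flow = 19.
In the residual graph, reachable from u0: {u0, u1, u2, u3, u5}.
Min-cut edges: u2→u4 (5), u2→u6 (5), u5→u7 (9); capacity 5 + 5 + 9 = 19.
This cut is saturated, so no flow can exceed 19.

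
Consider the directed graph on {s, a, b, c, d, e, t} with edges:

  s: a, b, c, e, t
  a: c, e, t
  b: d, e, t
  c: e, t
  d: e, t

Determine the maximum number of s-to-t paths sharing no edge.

Assign every edge capacity 1; by Menger, the answer equals the max flow.
Path s→t (+1); total 1.
Path s→a→t (+1); total 2.
Path s→b→t (+1); total 3.
Path s→c→t (+1); total 4.
No residual s→t path; max flow = 4.
Certifying cut of size 4: {s→a, s→b, s→c, s→t}.

4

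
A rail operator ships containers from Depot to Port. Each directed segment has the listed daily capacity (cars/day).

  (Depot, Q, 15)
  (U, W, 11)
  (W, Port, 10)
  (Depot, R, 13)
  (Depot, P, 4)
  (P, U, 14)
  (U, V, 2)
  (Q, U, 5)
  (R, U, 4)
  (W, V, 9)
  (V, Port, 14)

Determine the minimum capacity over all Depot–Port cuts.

13

Augment Depot→P→U→V→Port: bottleneck 2, flow now 2.
Augment Depot→P→U→W→Port: bottleneck 2, flow now 4.
Augment Depot→Q→U→W→Port: bottleneck 5, flow now 9.
Augment Depot→R→U→W→Port: bottleneck 3, flow now 12.
Augment Depot→R→U→W→V→Port: bottleneck 1, flow now 13.
No augmenting path remains; maximum flow = 13.
By max-flow min-cut, the minimum cut capacity equals the max flow.
In the residual graph, reachable from Depot: {Depot, Q, R}.
Min-cut edges: Depot→P (4), Q→U (5), R→U (4); capacity 4 + 5 + 4 = 13.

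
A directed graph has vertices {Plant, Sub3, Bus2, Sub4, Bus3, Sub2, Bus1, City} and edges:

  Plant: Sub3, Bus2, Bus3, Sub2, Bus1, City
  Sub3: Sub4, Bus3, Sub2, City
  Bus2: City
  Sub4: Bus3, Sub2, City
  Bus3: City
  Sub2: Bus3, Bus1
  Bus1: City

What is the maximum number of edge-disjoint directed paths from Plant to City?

5

Assign every edge capacity 1; by Menger, the answer equals the max flow.
Path Plant→City (+1); total 1.
Path Plant→Sub3→City (+1); total 2.
Path Plant→Bus2→City (+1); total 3.
Path Plant→Bus3→City (+1); total 4.
Path Plant→Bus1→City (+1); total 5.
No residual Plant→City path; max flow = 5.
Certifying cut of size 5: {Bus1→City, Bus3→City, Plant→Bus2, Plant→City, Plant→Sub3}.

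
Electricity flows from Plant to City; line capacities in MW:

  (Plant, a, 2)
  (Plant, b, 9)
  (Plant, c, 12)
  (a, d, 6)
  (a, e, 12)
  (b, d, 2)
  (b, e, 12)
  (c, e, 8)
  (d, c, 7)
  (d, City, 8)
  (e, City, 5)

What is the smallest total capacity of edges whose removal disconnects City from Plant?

9

Augment Plant→a→d→City: bottleneck 2, flow now 2.
Augment Plant→b→d→City: bottleneck 2, flow now 4.
Augment Plant→b→e→City: bottleneck 5, flow now 9.
No augmenting path remains; maximum flow = 9.
By max-flow min-cut, the minimum cut capacity equals the max flow.
In the residual graph, reachable from Plant: {Plant, b, c, e}.
Min-cut edges: Plant→a (2), b→d (2), e→City (5); capacity 2 + 2 + 5 = 9.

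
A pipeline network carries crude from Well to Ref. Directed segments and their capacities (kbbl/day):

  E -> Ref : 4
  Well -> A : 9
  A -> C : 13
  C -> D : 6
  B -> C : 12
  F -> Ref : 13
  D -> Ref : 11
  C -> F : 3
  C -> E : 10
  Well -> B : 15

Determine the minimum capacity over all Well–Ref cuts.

Augment Well→A→C→D→Ref: bottleneck 6, flow now 6.
Augment Well→A→C→E→Ref: bottleneck 3, flow now 9.
Augment Well→B→C→E→Ref: bottleneck 1, flow now 10.
Augment Well→B→C→F→Ref: bottleneck 3, flow now 13.
No augmenting path remains; maximum flow = 13.
By max-flow min-cut, the minimum cut capacity equals the max flow.
In the residual graph, reachable from Well: {Well, A, B, C, E}.
Min-cut edges: C→D (6), C→F (3), E→Ref (4); capacity 6 + 3 + 4 = 13.

13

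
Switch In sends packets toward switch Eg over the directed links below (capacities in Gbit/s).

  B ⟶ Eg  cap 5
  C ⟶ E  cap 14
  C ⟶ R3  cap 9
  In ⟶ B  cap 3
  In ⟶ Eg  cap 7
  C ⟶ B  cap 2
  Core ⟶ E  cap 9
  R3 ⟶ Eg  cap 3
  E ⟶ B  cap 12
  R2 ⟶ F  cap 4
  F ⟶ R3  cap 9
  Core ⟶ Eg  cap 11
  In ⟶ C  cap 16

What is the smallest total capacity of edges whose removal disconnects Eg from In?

15

Augment In→Eg: bottleneck 7, flow now 7.
Augment In→B→Eg: bottleneck 3, flow now 10.
Augment In→C→R3→Eg: bottleneck 3, flow now 13.
Augment In→C→B→Eg: bottleneck 2, flow now 15.
No augmenting path remains; maximum flow = 15.
By max-flow min-cut, the minimum cut capacity equals the max flow.
In the residual graph, reachable from In: {In, C, E, R3, B}.
Min-cut edges: In→Eg (7), R3→Eg (3), B→Eg (5); capacity 7 + 3 + 5 = 15.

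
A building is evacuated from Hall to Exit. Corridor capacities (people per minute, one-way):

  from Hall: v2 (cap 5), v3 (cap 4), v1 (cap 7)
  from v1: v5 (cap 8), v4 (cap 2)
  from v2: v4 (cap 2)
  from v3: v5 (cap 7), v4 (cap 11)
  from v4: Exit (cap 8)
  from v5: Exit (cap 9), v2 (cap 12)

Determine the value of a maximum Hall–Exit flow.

13

Augment Hall→v1→v4→Exit: bottleneck 2, flow now 2.
Augment Hall→v1→v5→Exit: bottleneck 5, flow now 7.
Augment Hall→v2→v4→Exit: bottleneck 2, flow now 9.
Augment Hall→v3→v4→Exit: bottleneck 4, flow now 13.
No augmenting path remains; maximum flow = 13.
In the residual graph, reachable from Hall: {Hall, v2}.
Min-cut edges: Hall→v1 (7), Hall→v3 (4), v2→v4 (2); capacity 7 + 4 + 2 = 13.
This cut is saturated, so no flow can exceed 13.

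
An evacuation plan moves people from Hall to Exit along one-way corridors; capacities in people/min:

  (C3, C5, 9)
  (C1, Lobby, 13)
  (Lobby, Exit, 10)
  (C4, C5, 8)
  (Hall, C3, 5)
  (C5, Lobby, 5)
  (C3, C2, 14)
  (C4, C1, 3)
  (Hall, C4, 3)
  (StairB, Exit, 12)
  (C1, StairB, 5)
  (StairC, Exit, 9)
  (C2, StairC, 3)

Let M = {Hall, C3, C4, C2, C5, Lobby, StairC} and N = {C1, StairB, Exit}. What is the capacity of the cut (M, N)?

Edges leaving {Hall, C3, C4, C2, C5, Lobby, StairC}: C4→C1 (3), Lobby→Exit (10), StairC→Exit (9).
Cut capacity = 3 + 10 + 9 = 22.

22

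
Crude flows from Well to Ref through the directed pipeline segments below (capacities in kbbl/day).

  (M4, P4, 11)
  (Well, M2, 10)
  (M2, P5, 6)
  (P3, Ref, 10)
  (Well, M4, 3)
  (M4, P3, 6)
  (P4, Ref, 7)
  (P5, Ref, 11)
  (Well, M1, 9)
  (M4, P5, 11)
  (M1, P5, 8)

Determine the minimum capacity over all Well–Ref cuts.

Augment Well→M4→P5→Ref: bottleneck 3, flow now 3.
Augment Well→M2→P5→Ref: bottleneck 6, flow now 9.
Augment Well→M1→P5→Ref: bottleneck 2, flow now 11.
Augment Well→M1→P5→M4→P4→Ref: bottleneck 3, flow now 14. (uses reverse residual edge)
No augmenting path remains; maximum flow = 14.
By max-flow min-cut, the minimum cut capacity equals the max flow.
In the residual graph, reachable from Well: {Well, M2, M1, P5}.
Min-cut edges: Well→M4 (3), P5→Ref (11); capacity 3 + 11 = 14.

14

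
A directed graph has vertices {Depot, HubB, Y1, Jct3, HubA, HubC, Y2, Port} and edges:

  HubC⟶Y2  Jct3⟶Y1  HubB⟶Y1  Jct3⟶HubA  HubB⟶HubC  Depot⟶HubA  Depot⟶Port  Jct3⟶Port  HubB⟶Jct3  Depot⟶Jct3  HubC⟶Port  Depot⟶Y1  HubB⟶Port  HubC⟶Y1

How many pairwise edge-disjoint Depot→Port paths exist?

Assign every edge capacity 1; by Menger, the answer equals the max flow.
Path Depot→Port (+1); total 1.
Path Depot→Jct3→Port (+1); total 2.
No residual Depot→Port path; max flow = 2.
Certifying cut of size 2: {Depot→Jct3, Depot→Port}.

2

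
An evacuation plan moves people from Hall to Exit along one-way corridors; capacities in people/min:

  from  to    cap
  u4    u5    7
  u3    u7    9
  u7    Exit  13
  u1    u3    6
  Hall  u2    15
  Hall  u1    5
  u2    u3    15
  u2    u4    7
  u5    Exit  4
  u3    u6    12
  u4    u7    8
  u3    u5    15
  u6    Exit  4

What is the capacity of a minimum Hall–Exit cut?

Augment Hall→u1→u3→u5→Exit: bottleneck 4, flow now 4.
Augment Hall→u1→u3→u6→Exit: bottleneck 1, flow now 5.
Augment Hall→u2→u3→u6→Exit: bottleneck 3, flow now 8.
Augment Hall→u2→u3→u7→Exit: bottleneck 9, flow now 17.
Augment Hall→u2→u4→u7→Exit: bottleneck 3, flow now 20.
No augmenting path remains; maximum flow = 20.
By max-flow min-cut, the minimum cut capacity equals the max flow.
In the residual graph, reachable from Hall: {Hall}.
Min-cut edges: Hall→u1 (5), Hall→u2 (15); capacity 5 + 15 = 20.

20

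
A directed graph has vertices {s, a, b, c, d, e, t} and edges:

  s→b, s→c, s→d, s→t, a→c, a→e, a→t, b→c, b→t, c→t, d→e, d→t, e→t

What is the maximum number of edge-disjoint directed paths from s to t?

4

Assign every edge capacity 1; by Menger, the answer equals the max flow.
Path s→t (+1); total 1.
Path s→b→t (+1); total 2.
Path s→c→t (+1); total 3.
Path s→d→t (+1); total 4.
No residual s→t path; max flow = 4.
Certifying cut of size 4: {s→b, s→c, s→d, s→t}.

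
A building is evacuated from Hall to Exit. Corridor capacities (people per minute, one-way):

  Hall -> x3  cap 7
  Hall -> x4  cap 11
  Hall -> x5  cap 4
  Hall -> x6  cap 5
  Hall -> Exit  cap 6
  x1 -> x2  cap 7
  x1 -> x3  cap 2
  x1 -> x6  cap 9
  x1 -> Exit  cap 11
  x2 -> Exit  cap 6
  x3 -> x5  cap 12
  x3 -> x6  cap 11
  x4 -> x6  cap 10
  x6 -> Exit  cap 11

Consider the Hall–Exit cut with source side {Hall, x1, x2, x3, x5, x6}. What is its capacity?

45

Edges leaving {Hall, x1, x2, x3, x5, x6}: Hall→x4 (11), Hall→Exit (6), x1→Exit (11), x2→Exit (6), x6→Exit (11).
Cut capacity = 11 + 6 + 11 + 6 + 11 = 45.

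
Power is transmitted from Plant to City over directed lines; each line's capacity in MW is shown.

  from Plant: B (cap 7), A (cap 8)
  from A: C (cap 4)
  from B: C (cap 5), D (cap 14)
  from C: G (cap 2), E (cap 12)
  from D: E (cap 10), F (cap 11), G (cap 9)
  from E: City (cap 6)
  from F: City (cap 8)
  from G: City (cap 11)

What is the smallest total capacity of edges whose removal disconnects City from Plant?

11

Augment Plant→A→C→E→City: bottleneck 4, flow now 4.
Augment Plant→B→C→E→City: bottleneck 2, flow now 6.
Augment Plant→B→C→G→City: bottleneck 2, flow now 8.
Augment Plant→B→D→F→City: bottleneck 3, flow now 11.
No augmenting path remains; maximum flow = 11.
By max-flow min-cut, the minimum cut capacity equals the max flow.
In the residual graph, reachable from Plant: {Plant, A}.
Min-cut edges: Plant→B (7), A→C (4); capacity 7 + 4 = 11.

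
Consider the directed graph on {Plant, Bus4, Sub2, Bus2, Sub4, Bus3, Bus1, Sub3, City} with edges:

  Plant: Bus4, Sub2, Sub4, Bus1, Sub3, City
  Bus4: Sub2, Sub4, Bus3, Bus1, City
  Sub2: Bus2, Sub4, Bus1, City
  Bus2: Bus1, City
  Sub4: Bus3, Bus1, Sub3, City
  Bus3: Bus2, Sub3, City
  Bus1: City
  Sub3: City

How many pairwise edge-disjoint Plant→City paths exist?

6

Assign every edge capacity 1; by Menger, the answer equals the max flow.
Path Plant→City (+1); total 1.
Path Plant→Bus4→City (+1); total 2.
Path Plant→Sub2→City (+1); total 3.
Path Plant→Sub4→City (+1); total 4.
Path Plant→Bus1→City (+1); total 5.
Path Plant→Sub3→City (+1); total 6.
No residual Plant→City path; max flow = 6.
Certifying cut of size 6: {Plant→Bus1, Plant→Bus4, Plant→City, Plant→Sub2, Plant→Sub3, Plant→Sub4}.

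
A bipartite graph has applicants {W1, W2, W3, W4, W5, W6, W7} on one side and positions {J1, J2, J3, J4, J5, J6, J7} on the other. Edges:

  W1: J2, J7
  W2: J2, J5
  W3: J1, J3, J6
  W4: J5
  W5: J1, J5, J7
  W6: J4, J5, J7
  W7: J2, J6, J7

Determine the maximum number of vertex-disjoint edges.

Unit-capacity flow: source→left, listed edges, right→sink; max matching = max flow.
Augmenting path W1→J2 (+1); matched 1.
Augmenting path W2→J5 (+1); matched 2.
Augmenting path W3→J1 (+1); matched 3.
Augmenting path W5→J7 (+1); matched 4.
Augmenting path W6→J4 (+1); matched 5.
Augmenting path W7→J6 (+1); matched 6.
Augmenting path W4→J5→W2→J2→W1→J7→W5→J1→W3→J3 (+1); matched 7.
No augmenting path remains; maximum matching = 7.
König certificate: {W1, W2, W3, W4, W5, W6, W7} is a vertex cover of size 7 (every listed pair touches it), so no matching can be larger.

7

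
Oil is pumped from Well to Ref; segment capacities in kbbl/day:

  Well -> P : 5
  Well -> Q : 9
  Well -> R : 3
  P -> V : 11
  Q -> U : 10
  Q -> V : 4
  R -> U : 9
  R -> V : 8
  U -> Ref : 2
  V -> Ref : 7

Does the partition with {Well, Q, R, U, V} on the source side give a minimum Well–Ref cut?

No — its capacity is 14, but the minimum cut has capacity 9.

Given cut capacity: 5 + 2 + 7 = 14.
Augment Well→P→V→Ref: bottleneck 5, flow now 5.
Augment Well→Q→U→Ref: bottleneck 2, flow now 7.
Augment Well→Q→V→Ref: bottleneck 2, flow now 9.
No augmenting path remains; maximum flow = 9.
In the residual graph, reachable from Well: {Well, P, Q, R, U, V}.
Min-cut edges: U→Ref (2), V→Ref (7); capacity 2 + 7 = 9.
Cut capacity 14 exceeds the max flow 9, so it is not minimum.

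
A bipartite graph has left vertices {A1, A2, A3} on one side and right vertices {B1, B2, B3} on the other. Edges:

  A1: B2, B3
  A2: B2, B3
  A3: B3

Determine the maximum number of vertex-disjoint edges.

2

Unit-capacity flow: source→left, listed edges, right→sink; max matching = max flow.
Augmenting path A1→B2 (+1); matched 1.
Augmenting path A2→B3 (+1); matched 2.
No augmenting path remains; maximum matching = 2.
König certificate: {B2, B3} is a vertex cover of size 2 (every listed pair touches it), so no matching can be larger.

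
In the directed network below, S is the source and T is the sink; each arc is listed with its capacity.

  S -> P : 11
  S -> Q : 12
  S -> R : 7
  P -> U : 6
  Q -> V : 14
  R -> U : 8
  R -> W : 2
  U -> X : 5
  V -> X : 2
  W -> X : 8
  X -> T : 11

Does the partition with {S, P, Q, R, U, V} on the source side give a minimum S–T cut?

Yes — it is a minimum cut (capacity 9).

Given cut capacity: 2 + 5 + 2 = 9.
Augment S→P→U→X→T: bottleneck 5, flow now 5.
Augment S→Q→V→X→T: bottleneck 2, flow now 7.
Augment S→R→W→X→T: bottleneck 2, flow now 9.
No augmenting path remains; maximum flow = 9.
Cut capacity 9 equals the max flow, so it is a minimum cut.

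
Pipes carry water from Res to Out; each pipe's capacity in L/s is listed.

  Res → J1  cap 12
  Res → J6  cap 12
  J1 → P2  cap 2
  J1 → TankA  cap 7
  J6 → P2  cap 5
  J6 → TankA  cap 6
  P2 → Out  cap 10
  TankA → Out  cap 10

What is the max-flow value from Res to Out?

17

Augment Res→J1→P2→Out: bottleneck 2, flow now 2.
Augment Res→J1→TankA→Out: bottleneck 7, flow now 9.
Augment Res→J6→P2→Out: bottleneck 5, flow now 14.
Augment Res→J6→TankA→Out: bottleneck 3, flow now 17.
No augmenting path remains; maximum flow = 17.
In the residual graph, reachable from Res: {Res, J1, J6, TankA}.
Min-cut edges: J1→P2 (2), J6→P2 (5), TankA→Out (10); capacity 2 + 5 + 10 = 17.
This cut is saturated, so no flow can exceed 17.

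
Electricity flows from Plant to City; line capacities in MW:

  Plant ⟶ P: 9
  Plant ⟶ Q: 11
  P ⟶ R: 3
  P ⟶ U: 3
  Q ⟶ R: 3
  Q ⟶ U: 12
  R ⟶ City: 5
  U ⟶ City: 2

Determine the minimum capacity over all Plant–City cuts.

7

Augment Plant→P→R→City: bottleneck 3, flow now 3.
Augment Plant→P→U→City: bottleneck 2, flow now 5.
Augment Plant→Q→R→City: bottleneck 2, flow now 7.
No augmenting path remains; maximum flow = 7.
By max-flow min-cut, the minimum cut capacity equals the max flow.
In the residual graph, reachable from Plant: {Plant, P, Q, R, U}.
Min-cut edges: R→City (5), U→City (2); capacity 5 + 2 = 7.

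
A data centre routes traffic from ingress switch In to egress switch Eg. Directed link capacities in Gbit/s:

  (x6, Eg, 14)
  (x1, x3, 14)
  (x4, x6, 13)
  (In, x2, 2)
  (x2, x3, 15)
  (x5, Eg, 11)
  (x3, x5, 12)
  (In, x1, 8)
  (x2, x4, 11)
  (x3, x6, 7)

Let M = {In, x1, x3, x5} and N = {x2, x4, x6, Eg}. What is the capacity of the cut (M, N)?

Edges leaving {In, x1, x3, x5}: In→x2 (2), x3→x6 (7), x5→Eg (11).
Cut capacity = 2 + 7 + 11 = 20.

20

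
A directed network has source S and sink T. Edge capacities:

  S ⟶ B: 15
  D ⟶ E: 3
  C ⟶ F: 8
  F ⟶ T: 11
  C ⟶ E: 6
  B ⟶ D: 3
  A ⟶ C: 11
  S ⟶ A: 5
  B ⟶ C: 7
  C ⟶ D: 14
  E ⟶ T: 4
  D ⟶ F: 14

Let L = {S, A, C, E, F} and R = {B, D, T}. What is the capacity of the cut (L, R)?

Edges leaving {S, A, C, E, F}: S→B (15), C→D (14), E→T (4), F→T (11).
Cut capacity = 15 + 14 + 4 + 11 = 44.

44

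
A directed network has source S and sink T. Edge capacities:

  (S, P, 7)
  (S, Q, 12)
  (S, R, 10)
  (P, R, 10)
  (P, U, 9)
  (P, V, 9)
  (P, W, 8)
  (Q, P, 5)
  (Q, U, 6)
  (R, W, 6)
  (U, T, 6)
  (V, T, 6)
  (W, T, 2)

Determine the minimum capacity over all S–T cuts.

14

Augment S→P→U→T: bottleneck 6, flow now 6.
Augment S→P→V→T: bottleneck 1, flow now 7.
Augment S→R→W→T: bottleneck 2, flow now 9.
Augment S→Q→P→V→T: bottleneck 5, flow now 14.
No augmenting path remains; maximum flow = 14.
By max-flow min-cut, the minimum cut capacity equals the max flow.
In the residual graph, reachable from S: {S, P, Q, R, U, V, W}.
Min-cut edges: U→T (6), V→T (6), W→T (2); capacity 6 + 6 + 2 = 14.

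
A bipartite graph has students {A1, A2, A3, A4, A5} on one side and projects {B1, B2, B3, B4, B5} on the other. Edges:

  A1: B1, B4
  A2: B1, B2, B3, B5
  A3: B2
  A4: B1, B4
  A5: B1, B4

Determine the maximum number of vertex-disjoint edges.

4

Unit-capacity flow: source→left, listed edges, right→sink; max matching = max flow.
Augmenting path A1→B1 (+1); matched 1.
Augmenting path A2→B2 (+1); matched 2.
Augmenting path A4→B4 (+1); matched 3.
Augmenting path A3→B2→A2→B3 (+1); matched 4.
No augmenting path remains; maximum matching = 4.
König certificate: {A2, A3, B1, B4} is a vertex cover of size 4 (every listed pair touches it), so no matching can be larger.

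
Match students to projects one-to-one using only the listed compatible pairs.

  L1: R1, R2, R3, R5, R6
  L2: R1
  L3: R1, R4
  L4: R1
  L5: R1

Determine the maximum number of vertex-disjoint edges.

3

Unit-capacity flow: source→left, listed edges, right→sink; max matching = max flow.
Augmenting path L1→R1 (+1); matched 1.
Augmenting path L3→R4 (+1); matched 2.
Augmenting path L2→R1→L1→R2 (+1); matched 3.
No augmenting path remains; maximum matching = 3.
König certificate: {L1, L3, R1} is a vertex cover of size 3 (every listed pair touches it), so no matching can be larger.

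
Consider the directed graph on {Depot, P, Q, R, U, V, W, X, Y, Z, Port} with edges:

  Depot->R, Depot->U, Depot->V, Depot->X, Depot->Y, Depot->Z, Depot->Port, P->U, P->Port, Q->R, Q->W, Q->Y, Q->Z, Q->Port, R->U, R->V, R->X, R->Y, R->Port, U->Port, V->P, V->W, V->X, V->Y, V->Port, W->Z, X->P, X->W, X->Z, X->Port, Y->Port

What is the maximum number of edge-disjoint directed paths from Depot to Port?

6

Assign every edge capacity 1; by Menger, the answer equals the max flow.
Path Depot→Port (+1); total 1.
Path Depot→R→Port (+1); total 2.
Path Depot→U→Port (+1); total 3.
Path Depot→V→Port (+1); total 4.
Path Depot→X→Port (+1); total 5.
Path Depot→Y→Port (+1); total 6.
No residual Depot→Port path; max flow = 6.
Certifying cut of size 6: {Depot→Port, Depot→R, Depot→U, Depot→V, Depot→X, Depot→Y}.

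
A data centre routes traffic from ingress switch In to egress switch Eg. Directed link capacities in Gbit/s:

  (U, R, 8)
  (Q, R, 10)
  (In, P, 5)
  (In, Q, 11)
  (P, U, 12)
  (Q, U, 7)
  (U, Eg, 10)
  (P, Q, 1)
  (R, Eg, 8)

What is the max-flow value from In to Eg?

Augment In→P→U→Eg: bottleneck 5, flow now 5.
Augment In→Q→R→Eg: bottleneck 8, flow now 13.
Augment In→Q→U→Eg: bottleneck 3, flow now 16.
No augmenting path remains; maximum flow = 16.
In the residual graph, reachable from In: {In}.
Min-cut edges: In→P (5), In→Q (11); capacity 5 + 11 = 16.
This cut is saturated, so no flow can exceed 16.

16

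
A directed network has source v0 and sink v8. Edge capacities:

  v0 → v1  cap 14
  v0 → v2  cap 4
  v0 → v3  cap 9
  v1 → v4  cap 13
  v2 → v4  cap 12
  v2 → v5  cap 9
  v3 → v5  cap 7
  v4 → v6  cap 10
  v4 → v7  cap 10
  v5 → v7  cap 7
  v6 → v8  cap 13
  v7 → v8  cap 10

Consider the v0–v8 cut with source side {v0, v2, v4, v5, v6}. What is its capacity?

Edges leaving {v0, v2, v4, v5, v6}: v0→v1 (14), v0→v3 (9), v4→v7 (10), v5→v7 (7), v6→v8 (13).
Cut capacity = 14 + 9 + 10 + 7 + 13 = 53.

53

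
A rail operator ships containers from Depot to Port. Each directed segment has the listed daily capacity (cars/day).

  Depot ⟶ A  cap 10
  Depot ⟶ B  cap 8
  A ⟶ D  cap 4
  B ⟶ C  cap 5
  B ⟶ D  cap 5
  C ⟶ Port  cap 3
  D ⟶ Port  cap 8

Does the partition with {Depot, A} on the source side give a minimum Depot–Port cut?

No — its capacity is 12, but the minimum cut has capacity 11.

Given cut capacity: 8 + 4 = 12.
Augment Depot→A→D→Port: bottleneck 4, flow now 4.
Augment Depot→B→C→Port: bottleneck 3, flow now 7.
Augment Depot→B→D→Port: bottleneck 4, flow now 11.
No augmenting path remains; maximum flow = 11.
In the residual graph, reachable from Depot: {Depot, A, B, C, D}.
Min-cut edges: C→Port (3), D→Port (8); capacity 3 + 8 = 11.
Cut capacity 12 exceeds the max flow 11, so it is not minimum.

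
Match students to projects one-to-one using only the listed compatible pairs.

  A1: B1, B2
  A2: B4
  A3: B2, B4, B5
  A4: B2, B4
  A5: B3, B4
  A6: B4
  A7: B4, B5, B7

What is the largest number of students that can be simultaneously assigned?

Unit-capacity flow: source→left, listed edges, right→sink; max matching = max flow.
Augmenting path A1→B1 (+1); matched 1.
Augmenting path A2→B4 (+1); matched 2.
Augmenting path A3→B2 (+1); matched 3.
Augmenting path A5→B3 (+1); matched 4.
Augmenting path A7→B5 (+1); matched 5.
Augmenting path A4→B2→A3→B5→A7→B7 (+1); matched 6.
No augmenting path remains; maximum matching = 6.
König certificate: {A1, A3, A4, A5, A7, B4} is a vertex cover of size 6 (every listed pair touches it), so no matching can be larger.

6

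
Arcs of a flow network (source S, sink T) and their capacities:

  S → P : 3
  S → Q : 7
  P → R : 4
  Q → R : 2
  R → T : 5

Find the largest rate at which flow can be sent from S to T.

Augment S→P→R→T: bottleneck 3, flow now 3.
Augment S→Q→R→T: bottleneck 2, flow now 5.
No augmenting path remains; maximum flow = 5.
In the residual graph, reachable from S: {S, Q}.
Min-cut edges: S→P (3), Q→R (2); capacity 3 + 2 = 5.
This cut is saturated, so no flow can exceed 5.

5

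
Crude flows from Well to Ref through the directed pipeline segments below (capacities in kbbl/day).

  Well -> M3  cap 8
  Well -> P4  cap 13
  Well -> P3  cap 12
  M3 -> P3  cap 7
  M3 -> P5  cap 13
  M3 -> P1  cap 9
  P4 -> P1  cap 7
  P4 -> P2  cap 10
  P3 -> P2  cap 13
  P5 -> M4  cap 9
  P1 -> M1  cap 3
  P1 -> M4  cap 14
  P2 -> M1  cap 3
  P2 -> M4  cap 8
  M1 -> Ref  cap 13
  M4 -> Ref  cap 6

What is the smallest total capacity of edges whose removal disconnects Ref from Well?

12

Augment Well→M3→P5→M4→Ref: bottleneck 6, flow now 6.
Augment Well→M3→P1→M1→Ref: bottleneck 2, flow now 8.
Augment Well→P4→P1→M1→Ref: bottleneck 1, flow now 9.
Augment Well→P4→P2→M1→Ref: bottleneck 3, flow now 12.
No augmenting path remains; maximum flow = 12.
By max-flow min-cut, the minimum cut capacity equals the max flow.
In the residual graph, reachable from Well: {Well, M3, P4, P3, P5, P1, P2, M4}.
Min-cut edges: P1→M1 (3), P2→M1 (3), M4→Ref (6); capacity 3 + 3 + 6 = 12.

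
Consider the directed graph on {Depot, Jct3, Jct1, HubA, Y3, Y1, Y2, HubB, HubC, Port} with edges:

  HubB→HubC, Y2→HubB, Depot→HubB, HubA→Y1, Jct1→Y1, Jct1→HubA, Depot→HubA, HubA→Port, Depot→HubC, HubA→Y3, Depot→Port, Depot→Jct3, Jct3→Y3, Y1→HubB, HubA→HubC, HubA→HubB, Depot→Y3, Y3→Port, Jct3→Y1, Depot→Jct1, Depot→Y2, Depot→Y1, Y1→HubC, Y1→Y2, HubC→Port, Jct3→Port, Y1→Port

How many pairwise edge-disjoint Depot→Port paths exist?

Assign every edge capacity 1; by Menger, the answer equals the max flow.
Path Depot→Port (+1); total 1.
Path Depot→Jct3→Port (+1); total 2.
Path Depot→HubA→Port (+1); total 3.
Path Depot→Y3→Port (+1); total 4.
Path Depot→Y1→Port (+1); total 5.
Path Depot→HubC→Port (+1); total 6.
No residual Depot→Port path; max flow = 6.
Certifying cut of size 6: {Depot→Jct3, Depot→Port, HubA→Port, HubC→Port, Y1→Port, Y3→Port}.

6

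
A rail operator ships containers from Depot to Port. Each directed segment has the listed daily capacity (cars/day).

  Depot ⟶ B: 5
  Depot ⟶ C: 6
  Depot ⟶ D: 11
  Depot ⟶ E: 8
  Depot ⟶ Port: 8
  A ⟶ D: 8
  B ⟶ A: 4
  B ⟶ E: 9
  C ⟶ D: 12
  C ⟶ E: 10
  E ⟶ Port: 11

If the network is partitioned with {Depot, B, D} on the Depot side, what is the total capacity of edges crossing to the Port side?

35

Edges leaving {Depot, B, D}: Depot→C (6), Depot→E (8), Depot→Port (8), B→A (4), B→E (9).
Cut capacity = 6 + 8 + 8 + 4 + 9 = 35.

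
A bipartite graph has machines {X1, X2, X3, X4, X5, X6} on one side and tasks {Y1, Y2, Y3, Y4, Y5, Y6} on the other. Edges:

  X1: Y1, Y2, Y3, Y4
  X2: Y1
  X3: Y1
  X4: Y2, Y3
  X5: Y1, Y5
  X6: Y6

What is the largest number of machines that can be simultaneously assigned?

5

Unit-capacity flow: source→left, listed edges, right→sink; max matching = max flow.
Augmenting path X1→Y1 (+1); matched 1.
Augmenting path X4→Y2 (+1); matched 2.
Augmenting path X5→Y5 (+1); matched 3.
Augmenting path X6→Y6 (+1); matched 4.
Augmenting path X2→Y1→X1→Y3 (+1); matched 5.
No augmenting path remains; maximum matching = 5.
König certificate: {X1, X4, X5, X6, Y1} is a vertex cover of size 5 (every listed pair touches it), so no matching can be larger.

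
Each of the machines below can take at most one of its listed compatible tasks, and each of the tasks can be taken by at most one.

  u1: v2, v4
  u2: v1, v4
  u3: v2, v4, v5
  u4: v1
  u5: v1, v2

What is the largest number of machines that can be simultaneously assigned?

Unit-capacity flow: source→left, listed edges, right→sink; max matching = max flow.
Augmenting path u1→v2 (+1); matched 1.
Augmenting path u2→v1 (+1); matched 2.
Augmenting path u3→v4 (+1); matched 3.
Augmenting path u4→v1→u2→v4→u3→v5 (+1); matched 4.
No augmenting path remains; maximum matching = 4.
König certificate: {u3, v1, v2, v4} is a vertex cover of size 4 (every listed pair touches it), so no matching can be larger.

4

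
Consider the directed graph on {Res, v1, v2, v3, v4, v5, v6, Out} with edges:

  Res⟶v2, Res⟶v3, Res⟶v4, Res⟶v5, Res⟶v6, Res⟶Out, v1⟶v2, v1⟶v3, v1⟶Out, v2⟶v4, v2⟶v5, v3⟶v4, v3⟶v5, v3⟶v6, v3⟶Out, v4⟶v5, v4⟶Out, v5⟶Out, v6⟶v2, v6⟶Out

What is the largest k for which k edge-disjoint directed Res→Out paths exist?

5

Assign every edge capacity 1; by Menger, the answer equals the max flow.
Path Res→Out (+1); total 1.
Path Res→v3→Out (+1); total 2.
Path Res→v4→Out (+1); total 3.
Path Res→v5→Out (+1); total 4.
Path Res→v6→Out (+1); total 5.
No residual Res→Out path; max flow = 5.
Certifying cut of size 5: {Res→Out, Res→v3, Res→v6, v4→Out, v5→Out}.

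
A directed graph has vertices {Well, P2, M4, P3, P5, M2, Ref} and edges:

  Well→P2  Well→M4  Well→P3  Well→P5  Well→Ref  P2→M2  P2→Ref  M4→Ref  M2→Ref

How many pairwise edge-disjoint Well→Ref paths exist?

3

Assign every edge capacity 1; by Menger, the answer equals the max flow.
Path Well→Ref (+1); total 1.
Path Well→P2→Ref (+1); total 2.
Path Well→M4→Ref (+1); total 3.
No residual Well→Ref path; max flow = 3.
Certifying cut of size 3: {Well→M4, Well→P2, Well→Ref}.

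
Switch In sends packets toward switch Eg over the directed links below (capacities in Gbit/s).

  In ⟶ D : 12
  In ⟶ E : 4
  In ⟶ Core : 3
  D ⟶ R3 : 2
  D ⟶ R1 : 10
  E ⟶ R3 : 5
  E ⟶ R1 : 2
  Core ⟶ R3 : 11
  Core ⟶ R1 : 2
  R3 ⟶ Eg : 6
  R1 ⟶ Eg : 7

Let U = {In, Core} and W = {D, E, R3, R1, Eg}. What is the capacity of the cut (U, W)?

29

Edges leaving {In, Core}: In→D (12), In→E (4), Core→R3 (11), Core→R1 (2).
Cut capacity = 12 + 4 + 11 + 2 = 29.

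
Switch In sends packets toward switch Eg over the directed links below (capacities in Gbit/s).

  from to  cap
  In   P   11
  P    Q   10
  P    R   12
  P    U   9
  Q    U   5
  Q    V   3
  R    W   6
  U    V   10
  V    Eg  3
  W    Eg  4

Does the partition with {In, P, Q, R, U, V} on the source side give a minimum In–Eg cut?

Given cut capacity: 6 + 3 = 9.
Augment In→P→Q→V→Eg: bottleneck 3, flow now 3.
Augment In→P→R→W→Eg: bottleneck 4, flow now 7.
No augmenting path remains; maximum flow = 7.
In the residual graph, reachable from In: {In, P, Q, R, U, V, W}.
Min-cut edges: V→Eg (3), W→Eg (4); capacity 3 + 4 = 7.
Cut capacity 9 exceeds the max flow 7, so it is not minimum.

No — its capacity is 9, but the minimum cut has capacity 7.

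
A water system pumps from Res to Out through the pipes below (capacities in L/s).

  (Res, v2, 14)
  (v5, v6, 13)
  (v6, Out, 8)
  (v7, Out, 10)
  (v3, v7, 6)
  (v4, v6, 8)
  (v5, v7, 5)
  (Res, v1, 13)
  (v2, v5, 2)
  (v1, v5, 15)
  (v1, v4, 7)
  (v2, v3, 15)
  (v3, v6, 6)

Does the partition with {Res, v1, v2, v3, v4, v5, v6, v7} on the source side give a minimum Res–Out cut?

Yes — it is a minimum cut (capacity 18).

Given cut capacity: 8 + 10 = 18.
Augment Res→v1→v4→v6→Out: bottleneck 7, flow now 7.
Augment Res→v1→v5→v6→Out: bottleneck 1, flow now 8.
Augment Res→v1→v5→v7→Out: bottleneck 5, flow now 13.
Augment Res→v2→v3→v7→Out: bottleneck 5, flow now 18.
No augmenting path remains; maximum flow = 18.
Cut capacity 18 equals the max flow, so it is a minimum cut.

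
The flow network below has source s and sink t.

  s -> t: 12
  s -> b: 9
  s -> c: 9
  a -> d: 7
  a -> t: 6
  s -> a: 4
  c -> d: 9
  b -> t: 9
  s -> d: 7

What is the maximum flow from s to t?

25

Augment s→t: bottleneck 12, flow now 12.
Augment s→a→t: bottleneck 4, flow now 16.
Augment s→b→t: bottleneck 9, flow now 25.
No augmenting path remains; maximum flow = 25.
In the residual graph, reachable from s: {s, c, d}.
Min-cut edges: s→a (4), s→b (9), s→t (12); capacity 4 + 9 + 12 = 25.
This cut is saturated, so no flow can exceed 25.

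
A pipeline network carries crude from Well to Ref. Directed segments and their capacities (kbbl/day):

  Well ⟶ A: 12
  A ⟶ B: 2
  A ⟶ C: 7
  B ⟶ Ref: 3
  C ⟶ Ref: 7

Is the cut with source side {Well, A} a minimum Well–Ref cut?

Given cut capacity: 2 + 7 = 9.
Augment Well→A→B→Ref: bottleneck 2, flow now 2.
Augment Well→A→C→Ref: bottleneck 7, flow now 9.
No augmenting path remains; maximum flow = 9.
Cut capacity 9 equals the max flow, so it is a minimum cut.

Yes — it is a minimum cut (capacity 9).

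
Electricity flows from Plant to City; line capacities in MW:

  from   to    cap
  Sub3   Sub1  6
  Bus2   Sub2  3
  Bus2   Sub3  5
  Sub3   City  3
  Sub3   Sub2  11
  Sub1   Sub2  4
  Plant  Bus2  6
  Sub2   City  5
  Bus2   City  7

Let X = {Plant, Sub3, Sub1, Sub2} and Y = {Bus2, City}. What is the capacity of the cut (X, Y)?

14

Edges leaving {Plant, Sub3, Sub1, Sub2}: Plant→Bus2 (6), Sub3→City (3), Sub2→City (5).
Cut capacity = 6 + 3 + 5 = 14.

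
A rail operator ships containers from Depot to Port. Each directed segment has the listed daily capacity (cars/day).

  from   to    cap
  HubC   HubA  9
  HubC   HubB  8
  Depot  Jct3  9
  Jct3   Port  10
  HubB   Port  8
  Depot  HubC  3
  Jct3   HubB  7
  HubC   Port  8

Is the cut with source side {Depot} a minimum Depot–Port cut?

Yes — it is a minimum cut (capacity 12).

Given cut capacity: 3 + 9 = 12.
Augment Depot→HubC→Port: bottleneck 3, flow now 3.
Augment Depot→Jct3→Port: bottleneck 9, flow now 12.
No augmenting path remains; maximum flow = 12.
Cut capacity 12 equals the max flow, so it is a minimum cut.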